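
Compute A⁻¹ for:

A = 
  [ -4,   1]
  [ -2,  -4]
det(A) = (-4)(-4) - (1)(-2) = 18
For a 2×2 matrix, A⁻¹ = (1/det(A)) · [[d, -b], [-c, a]]
    = (1/18) · [[-4, -1], [2, -4]]

A⁻¹ = 
  [ -2/9, -1/18]
  [  1/9,  -2/9]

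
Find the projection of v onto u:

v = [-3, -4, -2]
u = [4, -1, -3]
v·u = (-3)(4) + (-4)(-1) + (-2)(-3) = -2
u·u = (4)² + (-1)² + (-3)² = 26
proj_u(v) = (v·u / u·u) × u = (-2/26) × u = (-1/13) × u

proj_u(v) = [-4/13, 1/13, 3/13]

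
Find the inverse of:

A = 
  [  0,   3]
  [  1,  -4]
det(A) = (0)(-4) - (3)(1) = -3
For a 2×2 matrix, A⁻¹ = (1/det(A)) · [[d, -b], [-c, a]]
    = (-1/3) · [[-4, -3], [-1, 0]]

A⁻¹ = 
  [4/3,   1]
  [1/3,   0]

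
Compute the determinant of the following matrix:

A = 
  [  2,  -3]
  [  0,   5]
10

For a 2×2 matrix, det = ad - bc = (2)(5) - (-3)(0) = 10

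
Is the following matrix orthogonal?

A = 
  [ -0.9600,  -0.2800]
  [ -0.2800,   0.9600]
Yes

AᵀA = 
  [  1,   0]
  [  0,   1]
≈ I (equal to I up to the 4-dp rounding of the entries)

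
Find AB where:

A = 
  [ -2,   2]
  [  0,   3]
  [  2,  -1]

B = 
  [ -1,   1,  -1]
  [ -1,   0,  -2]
AB = 
  [  0,  -2,  -2]
  [ -3,   0,  -6]
  [ -1,   2,   0]

A is 3×2 and B is 2×3, so AB is 3×3. Each entry is (row of A)·(column of B):
AB[1,1] = (-2)(-1) + (2)(-1) = 0
AB[1,2] = (-2)(1) + (2)(0) = -2
AB[1,3] = (-2)(-1) + (2)(-2) = -2
AB[2,1] = (0)(-1) + (3)(-1) = -3
AB[2,2] = (0)(1) + (3)(0) = 0
AB[2,3] = (0)(-1) + (3)(-2) = -6
AB[3,1] = (2)(-1) + (-1)(-1) = -1
AB[3,2] = (2)(1) + (-1)(0) = 2
AB[3,3] = (2)(-1) + (-1)(-2) = 0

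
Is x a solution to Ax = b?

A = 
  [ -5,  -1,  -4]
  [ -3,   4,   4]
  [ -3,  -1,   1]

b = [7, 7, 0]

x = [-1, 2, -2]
No

Ax = [11, 3, -1] ≠ b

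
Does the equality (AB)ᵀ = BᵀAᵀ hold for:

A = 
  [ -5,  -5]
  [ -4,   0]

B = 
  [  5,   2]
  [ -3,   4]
Yes

(AB)ᵀ = 
  [-10, -20]
  [-30,  -8]

BᵀAᵀ = 
  [-10, -20]
  [-30,  -8]

Both sides are equal — this is the standard identity (AB)ᵀ = BᵀAᵀ, which holds for all A, B.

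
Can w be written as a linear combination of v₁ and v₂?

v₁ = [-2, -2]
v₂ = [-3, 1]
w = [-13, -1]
Yes

Form the augmented matrix and row-reduce:
[v₁|v₂|w] = 
  [ -2,  -3, -13]
  [ -2,   1,  -1]
R2 → R2 - (1)·R1
REF = 
  [ -2,  -3, -13]
  [  0,   4,  12]

No row of the form [0 0 | nonzero], so the system is consistent. Back-substitution gives c₁ = 2, c₂ = 3: w = (2)·v₁ + (3)·v₂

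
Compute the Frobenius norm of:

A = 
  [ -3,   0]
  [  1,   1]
||A||_F = 3.317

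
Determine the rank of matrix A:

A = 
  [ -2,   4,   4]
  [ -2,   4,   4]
rank(A) = 1

Row reduce:
R2 → R2 - (1)·R1
REF = 
  [ -2,   4,   4]
  [  0,   0,   0]
Pivot columns: 1 → 1 pivot.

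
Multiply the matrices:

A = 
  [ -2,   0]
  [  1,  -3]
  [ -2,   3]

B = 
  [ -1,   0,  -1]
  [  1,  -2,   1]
A is 3×2 and B is 2×3, so AB is 3×3. Each entry is (row of A)·(column of B):
AB[1,1] = (-2)(-1) + (0)(1) = 2
AB[1,2] = (-2)(0) + (0)(-2) = 0
AB[1,3] = (-2)(-1) + (0)(1) = 2
AB[2,1] = (1)(-1) + (-3)(1) = -4
AB[2,2] = (1)(0) + (-3)(-2) = 6
AB[2,3] = (1)(-1) + (-3)(1) = -4
AB[3,1] = (-2)(-1) + (3)(1) = 5
AB[3,2] = (-2)(0) + (3)(-2) = -6
AB[3,3] = (-2)(-1) + (3)(1) = 5

AB = 
  [  2,   0,   2]
  [ -4,   6,  -4]
  [  5,  -6,   5]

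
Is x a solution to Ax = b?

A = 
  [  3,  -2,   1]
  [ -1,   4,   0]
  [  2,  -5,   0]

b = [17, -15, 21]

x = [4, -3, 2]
No

Ax = [20, -16, 23] ≠ b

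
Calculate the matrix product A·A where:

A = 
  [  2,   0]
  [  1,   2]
A² = A·A:
A²[1,1] = (2)(2) + (0)(1) = 4
A²[1,2] = (2)(0) + (0)(2) = 0
A²[2,1] = (1)(2) + (2)(1) = 4
A²[2,2] = (1)(0) + (2)(2) = 4
A² = 
  [  4,   0]
  [  4,   4]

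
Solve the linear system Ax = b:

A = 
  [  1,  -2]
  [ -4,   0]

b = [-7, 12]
x = [-3, 2]

Row reduce the augmented matrix [A|b]:
R2 → R2 + (4)·R1
REF = 
  [  1,  -2,  -7]
  [  0,  -8, -16]

Back-substitution:
x₂ = (-16) / (-8) = 2
x₁ = (-7 - (-2)(2)) / 1 = -3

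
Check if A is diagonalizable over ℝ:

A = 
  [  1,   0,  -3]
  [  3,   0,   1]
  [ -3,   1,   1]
Yes

Characteristic polynomial: det(λI - A) = λ³ - 2λ² - 9λ + 10
Testing integer divisors of the constant term: p(1) = 0, so (λ - 1) is a factor:
p(λ) = (λ - 1)(λ² - λ - 10)
λ² - λ - 10 = 0  ⇒  λ = (1 ± √((-1)² - 4·(-10)))/2 = (1 ± √(41))/2
  = (1 + √41)/2,  (1 - √41)/2
Eigenvalues: 1, (1 + √41)/2, (1 - √41)/2  (≈ 1, 3.702, -2.702)
The two irrational eigenvalues are distinct (simple), so each has alg. mult. = geom. mult. = 1.
λ=1: alg. mult. = 1, geom. mult. = 3 - rank(A - (1)I) = 3 - 2 = 1
Sum of geometric multiplicities equals n, so A has n independent eigenvectors.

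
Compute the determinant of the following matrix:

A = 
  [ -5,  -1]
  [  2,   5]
-23

For a 2×2 matrix, det = ad - bc = (-5)(5) - (-1)(2) = -23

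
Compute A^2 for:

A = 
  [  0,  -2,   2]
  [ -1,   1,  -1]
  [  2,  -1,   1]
A² = A·A:
A²[1,1] = (0)(0) + (-2)(-1) + (2)(2) = 6
A²[1,2] = (0)(-2) + (-2)(1) + (2)(-1) = -4
A²[1,3] = (0)(2) + (-2)(-1) + (2)(1) = 4
A²[2,1] = (-1)(0) + (1)(-1) + (-1)(2) = -3
A²[2,2] = (-1)(-2) + (1)(1) + (-1)(-1) = 4
A²[2,3] = (-1)(2) + (1)(-1) + (-1)(1) = -4
A²[3,1] = (2)(0) + (-1)(-1) + (1)(2) = 3
A²[3,2] = (2)(-2) + (-1)(1) + (1)(-1) = -6
A²[3,3] = (2)(2) + (-1)(-1) + (1)(1) = 6
A² = 
  [  6,  -4,   4]
  [ -3,   4,  -4]
  [  3,  -6,   6]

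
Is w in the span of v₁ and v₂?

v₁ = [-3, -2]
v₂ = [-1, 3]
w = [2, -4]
Yes

Form the augmented matrix and row-reduce:
[v₁|v₂|w] = 
  [ -3,  -1,   2]
  [ -2,   3,  -4]
R2 → R2 - (2/3)·R1
REF = 
  [   -3,    -1,     2]
  [    0,  11/3, -16/3]

No row of the form [0 0 | nonzero], so the system is consistent. Back-substitution gives c₁ = -2/11, c₂ = -16/11: w = (-2/11)·v₁ + (-16/11)·v₂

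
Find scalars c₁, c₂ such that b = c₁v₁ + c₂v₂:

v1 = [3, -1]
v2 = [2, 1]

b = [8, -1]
c1 = 2, c2 = 1

b = 2·v1 + 1·v2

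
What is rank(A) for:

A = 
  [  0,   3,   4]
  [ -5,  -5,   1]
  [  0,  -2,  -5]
rank(A) = 3

Row reduce:
Swap R1 ↔ R2
R3 → R3 + (2/3)·R2
REF = 
  [  -5,   -5,    1]
  [   0,    3,    4]
  [   0,    0, -7/3]
Pivot columns: 1, 2, 3 → 3 pivots.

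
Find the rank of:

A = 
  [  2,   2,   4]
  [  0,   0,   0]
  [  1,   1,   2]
Row reduce:
R3 → R3 - (1/2)·R1
REF = 
  [  2,   2,   4]
  [  0,   0,   0]
  [  0,   0,   0]
Pivot columns: 1 → 1 pivot.

rank(A) = 1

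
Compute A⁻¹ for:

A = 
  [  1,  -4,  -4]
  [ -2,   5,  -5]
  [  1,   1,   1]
det(A) = (1)·((5)(1) - (-5)(1)) - (-4)·((-2)(1) - (-5)(1)) + (-4)·((-2)(1) - (5)(1))
  = (1)(10) - (-4)(3) + (-4)(-7)
  = 50
det(A) = 50 ≠ 0, so A is invertible.

Cofactors Cᵢⱼ = (-1)ⁱ⁺ʲ·Mᵢⱼ:
C = 
  [ 10,  -3,  -7]
  [  0,   5,  -5]
  [ 40,  13,  -3]

adj(A) = Cᵀ:
adj(A) = 
  [ 10,   0,  40]
  [ -3,   5,  13]
  [ -7,  -5,  -3]

A⁻¹ = (1/50) · adj(A):
A⁻¹ = 
  [  1/5,     0,   4/5]
  [-3/50,  1/10, 13/50]
  [-7/50, -1/10, -3/50]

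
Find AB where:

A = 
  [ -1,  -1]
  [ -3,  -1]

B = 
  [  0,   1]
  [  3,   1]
AB = 
  [ -3,  -2]
  [ -3,  -4]

A is 2×2 and B is 2×2, so AB is 2×2. Each entry is (row of A)·(column of B):
AB[1,1] = (-1)(0) + (-1)(3) = -3
AB[1,2] = (-1)(1) + (-1)(1) = -2
AB[2,1] = (-3)(0) + (-1)(3) = -3
AB[2,2] = (-3)(1) + (-1)(1) = -4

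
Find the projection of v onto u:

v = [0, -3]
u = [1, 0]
proj_u(v) = [0, 0]

v·u = (0)(1) + (-3)(0) = 0
u·u = (1)² + (0)² = 1
proj_u(v) = (v·u / u·u) × u = (0/1) × u = (0) × u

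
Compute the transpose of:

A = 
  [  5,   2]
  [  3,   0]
Aᵀ = 
  [  5,   3]
  [  2,   0]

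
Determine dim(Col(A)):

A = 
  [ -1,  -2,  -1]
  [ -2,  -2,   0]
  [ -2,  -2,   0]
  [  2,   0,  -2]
dim(Col(A)) = 2

Row reduce:
R2 → R2 - (2)·R1
R3 → R3 - (2)·R1
R4 → R4 + (2)·R1
R3 → R3 - (1)·R2
R4 → R4 + (2)·R2
REF = 
  [ -1,  -2,  -1]
  [  0,   2,   2]
  [  0,   0,   0]
  [  0,   0,   0]
Pivot columns: 1, 2 → 2 pivots.
dim(Col(A)) = number of pivot columns = 2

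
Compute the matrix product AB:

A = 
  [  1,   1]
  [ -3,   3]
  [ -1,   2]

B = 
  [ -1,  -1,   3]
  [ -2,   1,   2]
AB = 
  [ -3,   0,   5]
  [ -3,   6,  -3]
  [ -3,   3,   1]

A is 3×2 and B is 2×3, so AB is 3×3. Each entry is (row of A)·(column of B):
AB[1,1] = (1)(-1) + (1)(-2) = -3
AB[1,2] = (1)(-1) + (1)(1) = 0
AB[1,3] = (1)(3) + (1)(2) = 5
AB[2,1] = (-3)(-1) + (3)(-2) = -3
AB[2,2] = (-3)(-1) + (3)(1) = 6
AB[2,3] = (-3)(3) + (3)(2) = -3
AB[3,1] = (-1)(-1) + (2)(-2) = -3
AB[3,2] = (-1)(-1) + (2)(1) = 3
AB[3,3] = (-1)(3) + (2)(2) = 1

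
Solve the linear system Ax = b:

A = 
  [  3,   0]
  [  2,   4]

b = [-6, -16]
x = [-2, -3]

Row reduce the augmented matrix [A|b]:
R2 → R2 - (2/3)·R1
REF = 
  [  3,   0,  -6]
  [  0,   4, -12]

Back-substitution:
x₂ = (-12) / 4 = -3
x₁ = (-6 - (0)(-3)) / 3 = -2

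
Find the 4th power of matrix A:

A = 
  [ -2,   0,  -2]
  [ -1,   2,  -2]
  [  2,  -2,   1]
A² = A·A:
A²[1,1] = (-2)(-2) + (0)(-1) + (-2)(2) = 0
A²[1,2] = (-2)(0) + (0)(2) + (-2)(-2) = 4
A²[1,3] = (-2)(-2) + (0)(-2) + (-2)(1) = 2
A²[2,1] = (-1)(-2) + (2)(-1) + (-2)(2) = -4
A²[2,2] = (-1)(0) + (2)(2) + (-2)(-2) = 8
A²[2,3] = (-1)(-2) + (2)(-2) + (-2)(1) = -4
A²[3,1] = (2)(-2) + (-2)(-1) + (1)(2) = 0
A²[3,2] = (2)(0) + (-2)(2) + (1)(-2) = -6
A²[3,3] = (2)(-2) + (-2)(-2) + (1)(1) = 1
A² = 
  [  0,   4,   2]
  [ -4,   8,  -4]
  [  0,  -6,   1]

A^3 = A^2·A:
A^3[1,1] = (0)(-2) + (4)(-1) + (2)(2) = 0
A^3[1,2] = (0)(0) + (4)(2) + (2)(-2) = 4
A^3[1,3] = (0)(-2) + (4)(-2) + (2)(1) = -6
A^3[2,1] = (-4)(-2) + (8)(-1) + (-4)(2) = -8
A^3[2,2] = (-4)(0) + (8)(2) + (-4)(-2) = 24
A^3[2,3] = (-4)(-2) + (8)(-2) + (-4)(1) = -12
A^3[3,1] = (0)(-2) + (-6)(-1) + (1)(2) = 8
A^3[3,2] = (0)(0) + (-6)(2) + (1)(-2) = -14
A^3[3,3] = (0)(-2) + (-6)(-2) + (1)(1) = 13
A^3 = 
  [  0,   4,  -6]
  [ -8,  24, -12]
  [  8, -14,  13]

A^4 = A^3·A:
A^4[1,1] = (0)(-2) + (4)(-1) + (-6)(2) = -16
A^4[1,2] = (0)(0) + (4)(2) + (-6)(-2) = 20
A^4[1,3] = (0)(-2) + (4)(-2) + (-6)(1) = -14
A^4[2,1] = (-8)(-2) + (24)(-1) + (-12)(2) = -32
A^4[2,2] = (-8)(0) + (24)(2) + (-12)(-2) = 72
A^4[2,3] = (-8)(-2) + (24)(-2) + (-12)(1) = -44
A^4[3,1] = (8)(-2) + (-14)(-1) + (13)(2) = 24
A^4[3,2] = (8)(0) + (-14)(2) + (13)(-2) = -54
A^4[3,3] = (8)(-2) + (-14)(-2) + (13)(1) = 25
A^4 = 
  [-16,  20, -14]
  [-32,  72, -44]
  [ 24, -54,  25]

Therefore
A^4 = 
  [-16,  20, -14]
  [-32,  72, -44]
  [ 24, -54,  25]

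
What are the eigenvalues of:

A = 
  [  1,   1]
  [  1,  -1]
λ = √2, -√2  (≈ 1.414, -1.414)

tr(A) = 0, det(A) = -2
Characteristic polynomial: λ² - tr(A)λ + det(A) = λ² - 2
λ² - 2 = 0  ⇒  λ = (0 ± √((0)² - 4·(-2)))/2 = (0 ± √(8))/2
  = √2,  -√2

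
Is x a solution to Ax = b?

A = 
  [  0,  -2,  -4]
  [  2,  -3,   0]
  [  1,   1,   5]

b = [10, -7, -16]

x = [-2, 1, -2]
No

Ax = [6, -7, -11] ≠ b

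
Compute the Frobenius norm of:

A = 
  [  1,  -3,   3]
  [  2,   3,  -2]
||A||_F = 6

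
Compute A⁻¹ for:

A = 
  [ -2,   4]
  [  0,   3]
det(A) = (-2)(3) - (4)(0) = -6
For a 2×2 matrix, A⁻¹ = (1/det(A)) · [[d, -b], [-c, a]]
    = (-1/6) · [[3, -4], [0, -2]]

A⁻¹ = 
  [-1/2,  2/3]
  [   0,  1/3]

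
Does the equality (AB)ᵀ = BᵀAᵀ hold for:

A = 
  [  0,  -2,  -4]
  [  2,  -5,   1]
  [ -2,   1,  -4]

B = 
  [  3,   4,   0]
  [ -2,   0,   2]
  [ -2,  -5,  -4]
Yes

(AB)ᵀ = 
  [ 12,  14,   0]
  [ 20,   3,  12]
  [ 12, -14,  18]

BᵀAᵀ = 
  [ 12,  14,   0]
  [ 20,   3,  12]
  [ 12, -14,  18]

Both sides are equal — this is the standard identity (AB)ᵀ = BᵀAᵀ, which holds for all A, B.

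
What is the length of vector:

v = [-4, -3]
5

||v||₂ = √((-4)² + (-3)²) = √25 = 5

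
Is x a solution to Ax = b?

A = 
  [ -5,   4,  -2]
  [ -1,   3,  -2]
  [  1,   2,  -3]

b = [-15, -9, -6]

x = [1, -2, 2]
No

Ax = [-17, -11, -9] ≠ b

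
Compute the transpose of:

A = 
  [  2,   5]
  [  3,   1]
Aᵀ = 
  [  2,   3]
  [  5,   1]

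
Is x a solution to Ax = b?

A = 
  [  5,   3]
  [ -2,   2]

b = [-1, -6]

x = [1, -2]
Yes

Ax = [-1, -6] = b ✓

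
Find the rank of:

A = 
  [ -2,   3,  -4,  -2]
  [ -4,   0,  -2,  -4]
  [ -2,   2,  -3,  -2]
rank(A) = 2

Row reduce:
R2 → R2 - (2)·R1
R3 → R3 - (1)·R1
R3 → R3 - (1/6)·R2
REF = 
  [ -2,   3,  -4,  -2]
  [  0,  -6,   6,   0]
  [  0,   0,   0,   0]
Pivot columns: 1, 2 → 2 pivots.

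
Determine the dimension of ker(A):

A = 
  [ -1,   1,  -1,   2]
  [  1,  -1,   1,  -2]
nullity(A) = 3

Row reduce:
R2 → R2 + (1)·R1
REF = 
  [ -1,   1,  -1,   2]
  [  0,   0,   0,   0]
Pivot columns: 1 → 1 pivot.
rank(A) = 1, so nullity(A) = 4 - 1 = 3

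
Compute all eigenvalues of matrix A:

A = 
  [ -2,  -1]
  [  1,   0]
λ = -1, -1

tr(A) = -2, det(A) = 1
Characteristic polynomial: λ² - tr(A)λ + det(A) = λ² + 2λ + 1
λ² + 2λ + 1 = (λ + 1)²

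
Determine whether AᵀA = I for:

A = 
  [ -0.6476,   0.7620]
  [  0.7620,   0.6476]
Yes

AᵀA = 
  [  1,   0]
  [  0,   1]
≈ I (equal to I up to the 4-dp rounding of the entries)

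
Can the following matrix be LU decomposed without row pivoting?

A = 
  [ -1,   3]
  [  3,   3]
Yes.
A[1,1] = -1 ≠ 0, so Gaussian elimination proceeds without a row swap: multiplier ℓ₂₁ = (3)/(-1) = -3, and U[2,2] = 3 - (-3)(3) = 12.
L = 
  [  1,   0]
  [ -3,   1]
U = 
  [ -1,   3]
  [  0,  12]
Check row 2 of LU: [(-3)(-1), (-3)(3) + 12] = [3, 3] = row 2 of A ✓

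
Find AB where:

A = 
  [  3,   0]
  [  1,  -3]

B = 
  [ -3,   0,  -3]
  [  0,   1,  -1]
AB = 
  [ -9,   0,  -9]
  [ -3,  -3,   0]

A is 2×2 and B is 2×3, so AB is 2×3. Each entry is (row of A)·(column of B):
AB[1,1] = (3)(-3) + (0)(0) = -9
AB[1,2] = (3)(0) + (0)(1) = 0
AB[1,3] = (3)(-3) + (0)(-1) = -9
AB[2,1] = (1)(-3) + (-3)(0) = -3
AB[2,2] = (1)(0) + (-3)(1) = -3
AB[2,3] = (1)(-3) + (-3)(-1) = 0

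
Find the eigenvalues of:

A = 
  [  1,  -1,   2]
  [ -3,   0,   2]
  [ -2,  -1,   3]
λ = 1, (3 + i√3)/2, (3 - i√3)/2  (≈ 1, 1.5 + 0.866i, 1.5 - 0.866i)

Characteristic polynomial: det(λI - A) = λ³ - 4λ² + 6λ - 3
Testing integer divisors of the constant term: p(1) = 0, so (λ - 1) is a factor:
p(λ) = (λ - 1)(λ² - 3λ + 3)
λ² - 3λ + 3 = 0  ⇒  λ = (3 ± √((-3)² - 4·(3)))/2 = (3 ± √(-3))/2
  = (3 + i√3)/2,  (3 - i√3)/2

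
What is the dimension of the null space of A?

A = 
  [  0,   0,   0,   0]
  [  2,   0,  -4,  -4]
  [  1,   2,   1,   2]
nullity(A) = 2

Row reduce:
Swap R1 ↔ R2
R3 → R3 - (1/2)·R1
Swap R2 ↔ R3
REF = 
  [  2,   0,  -4,  -4]
  [  0,   2,   3,   4]
  [  0,   0,   0,   0]
Pivot columns: 1, 2 → 2 pivots.
rank(A) = 2, so nullity(A) = 4 - 2 = 2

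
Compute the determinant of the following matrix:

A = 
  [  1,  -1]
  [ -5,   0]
For a 2×2 matrix, det = ad - bc = (1)(0) - (-1)(-5) = -5

det(A) = -5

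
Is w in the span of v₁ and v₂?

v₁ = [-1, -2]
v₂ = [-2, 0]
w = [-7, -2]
Yes

Form the augmented matrix and row-reduce:
[v₁|v₂|w] = 
  [ -1,  -2,  -7]
  [ -2,   0,  -2]
R2 → R2 - (2)·R1
REF = 
  [ -1,  -2,  -7]
  [  0,   4,  12]

No row of the form [0 0 | nonzero], so the system is consistent. Back-substitution gives c₁ = 1, c₂ = 3: w = (1)·v₁ + (3)·v₂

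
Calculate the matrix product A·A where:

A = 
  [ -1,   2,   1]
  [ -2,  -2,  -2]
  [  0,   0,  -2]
A² = A·A:
A²[1,1] = (-1)(-1) + (2)(-2) + (1)(0) = -3
A²[1,2] = (-1)(2) + (2)(-2) + (1)(0) = -6
A²[1,3] = (-1)(1) + (2)(-2) + (1)(-2) = -7
A²[2,1] = (-2)(-1) + (-2)(-2) + (-2)(0) = 6
A²[2,2] = (-2)(2) + (-2)(-2) + (-2)(0) = 0
A²[2,3] = (-2)(1) + (-2)(-2) + (-2)(-2) = 6
A²[3,1] = (0)(-1) + (0)(-2) + (-2)(0) = 0
A²[3,2] = (0)(2) + (0)(-2) + (-2)(0) = 0
A²[3,3] = (0)(1) + (0)(-2) + (-2)(-2) = 4
A² = 
  [ -3,  -6,  -7]
  [  6,   0,   6]
  [  0,   0,   4]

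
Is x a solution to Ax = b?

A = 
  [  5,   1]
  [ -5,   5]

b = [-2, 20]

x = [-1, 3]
Yes

Ax = [-2, 20] = b ✓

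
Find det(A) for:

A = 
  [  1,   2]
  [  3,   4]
For a 2×2 matrix, det = ad - bc = (1)(4) - (2)(3) = -2

det(A) = -2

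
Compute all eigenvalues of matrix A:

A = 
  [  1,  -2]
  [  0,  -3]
tr(A) = -2, det(A) = -3
Characteristic polynomial: λ² - tr(A)λ + det(A) = λ² + 2λ - 3
λ² + 2λ - 3 = (λ + 3)(λ - 1)

λ = 1, -3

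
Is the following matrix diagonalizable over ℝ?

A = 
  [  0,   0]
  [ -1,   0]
No

tr(A) = 0, det(A) = 0
Characteristic polynomial: λ² - tr(A)λ + det(A) = λ²
λ² = λ²
Eigenvalues: 0, 0
λ=0: alg. mult. = 2, geom. mult. = 2 - rank(A - (0)I) = 2 - 1 = 1
Sum of geometric multiplicities = 1 < n = 2, so there aren't enough independent eigenvectors.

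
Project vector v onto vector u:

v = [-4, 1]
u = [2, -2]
v·u = (-4)(2) + (1)(-2) = -10
u·u = (2)² + (-2)² = 8
proj_u(v) = (v·u / u·u) × u = (-10/8) × u = (-5/4) × u

proj_u(v) = [-5/2, 5/2]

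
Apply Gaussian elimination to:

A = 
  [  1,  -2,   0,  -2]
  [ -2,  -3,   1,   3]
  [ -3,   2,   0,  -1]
Row operations:
R2 → R2 + (2)·R1
R3 → R3 + (3)·R1
R3 → R3 - (4/7)·R2

Resulting echelon form:
REF = 
  [    1,    -2,     0,    -2]
  [    0,    -7,     1,    -1]
  [    0,     0,  -4/7, -45/7]

Rank = 3 (number of non-zero pivot rows).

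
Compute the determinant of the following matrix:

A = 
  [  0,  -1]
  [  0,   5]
For a 2×2 matrix, det = ad - bc = (0)(5) - (-1)(0) = 0

det(A) = 0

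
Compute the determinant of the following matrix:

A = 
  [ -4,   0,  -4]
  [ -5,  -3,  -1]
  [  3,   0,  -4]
Cofactor expansion along row 1:
det(A) = (-4)·((-3)(-4) - (-1)(0)) - (0)·((-5)(-4) - (-1)(3)) + (-4)·((-5)(0) - (-3)(3))
  = (-4)(12) - (0)(23) + (-4)(9)
  = -84

det(A) = -84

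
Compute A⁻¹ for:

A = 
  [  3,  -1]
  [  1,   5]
det(A) = (3)(5) - (-1)(1) = 16
For a 2×2 matrix, A⁻¹ = (1/det(A)) · [[d, -b], [-c, a]]
    = (1/16) · [[5, 1], [-1, 3]]

A⁻¹ = 
  [ 5/16,  1/16]
  [-1/16,  3/16]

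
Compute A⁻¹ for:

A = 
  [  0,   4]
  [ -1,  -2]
det(A) = (0)(-2) - (4)(-1) = 4
For a 2×2 matrix, A⁻¹ = (1/det(A)) · [[d, -b], [-c, a]]
    = (1/4) · [[-2, -4], [1, 0]]

A⁻¹ = 
  [-1/2,   -1]
  [ 1/4,    0]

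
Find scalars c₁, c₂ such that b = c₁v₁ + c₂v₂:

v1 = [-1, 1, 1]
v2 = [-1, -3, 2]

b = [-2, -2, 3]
c1 = 1, c2 = 1

b = 1·v1 + 1·v2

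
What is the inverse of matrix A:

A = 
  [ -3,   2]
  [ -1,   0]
det(A) = (-3)(0) - (2)(-1) = 2
For a 2×2 matrix, A⁻¹ = (1/det(A)) · [[d, -b], [-c, a]]
    = (1/2) · [[0, -2], [1, -3]]

A⁻¹ = 
  [   0,   -1]
  [ 1/2, -3/2]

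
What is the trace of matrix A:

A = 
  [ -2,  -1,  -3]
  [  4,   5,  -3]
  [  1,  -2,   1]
4

tr(A) = -2 + 5 + 1 = 4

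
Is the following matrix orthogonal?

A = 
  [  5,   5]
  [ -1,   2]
No

AᵀA = 
  [ 26,  23]
  [ 23,  29]
≠ I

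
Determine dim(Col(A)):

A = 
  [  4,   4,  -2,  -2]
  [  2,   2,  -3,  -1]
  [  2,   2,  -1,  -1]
dim(Col(A)) = 2

Row reduce:
R2 → R2 - (1/2)·R1
R3 → R3 - (1/2)·R1
REF = 
  [  4,   4,  -2,  -2]
  [  0,   0,  -2,   0]
  [  0,   0,   0,   0]
Pivot columns: 1, 3 → 2 pivots.
dim(Col(A)) = number of pivot columns = 2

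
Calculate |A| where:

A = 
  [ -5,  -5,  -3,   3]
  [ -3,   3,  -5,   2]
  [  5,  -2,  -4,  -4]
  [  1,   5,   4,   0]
23

Cofactor expansion along row 1: det(A) = a₁₁M₁₁ - a₁₂M₁₂ + a₁₃M₁₃ - a₁₄M₁₄

M₁₁ = det[[3, -5, 2]; [-2, -4, -4]; [5, 4, 0]]
  = (3)·((-4)(0) - (-4)(4)) - (-5)·((-2)(0) - (-4)(5)) + (2)·((-2)(4) - (-4)(5))
  = (3)(16) - (-5)(20) + (2)(12)
  = 172
M₁₂ = det[[-3, -5, 2]; [5, -4, -4]; [1, 4, 0]]
  = (-3)·((-4)(0) - (-4)(4)) - (-5)·((5)(0) - (-4)(1)) + (2)·((5)(4) - (-4)(1))
  = (-3)(16) - (-5)(4) + (2)(24)
  = 20
M₁₃ = det[[-3, 3, 2]; [5, -2, -4]; [1, 5, 0]]
  = (-3)·((-2)(0) - (-4)(5)) - (3)·((5)(0) - (-4)(1)) + (2)·((5)(5) - (-2)(1))
  = (-3)(20) - (3)(4) + (2)(27)
  = -18
M₁₄ = det[[-3, 3, -5]; [5, -2, -4]; [1, 5, 4]]
  = (-3)·((-2)(4) - (-4)(5)) - (3)·((5)(4) - (-4)(1)) + (-5)·((5)(5) - (-2)(1))
  = (-3)(12) - (3)(24) + (-5)(27)
  = -243

det(A) = (-5)(172) - (-5)(20) + (-3)(-18) - (3)(-243) = 23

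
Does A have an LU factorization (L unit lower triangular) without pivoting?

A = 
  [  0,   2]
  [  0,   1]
Yes.
The first column is zero, so A is already upper triangular: L = I, U = A.
L = 
  [  1,   0]
  [  0,   1]
U = 
  [  0,   2]
  [  0,   1]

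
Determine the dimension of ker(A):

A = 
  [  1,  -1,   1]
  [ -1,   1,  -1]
nullity(A) = 2

Row reduce:
R2 → R2 + (1)·R1
REF = 
  [  1,  -1,   1]
  [  0,   0,   0]
Pivot columns: 1 → 1 pivot.
rank(A) = 1, so nullity(A) = 3 - 1 = 2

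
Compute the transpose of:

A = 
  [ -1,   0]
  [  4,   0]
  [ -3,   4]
Aᵀ = 
  [ -1,   4,  -3]
  [  0,   0,   4]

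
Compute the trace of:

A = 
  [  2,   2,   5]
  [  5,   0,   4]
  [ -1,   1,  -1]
1

tr(A) = 2 + 0 + -1 = 1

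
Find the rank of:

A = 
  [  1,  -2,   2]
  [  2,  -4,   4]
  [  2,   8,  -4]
rank(A) = 2

Row reduce:
R2 → R2 - (2)·R1
R3 → R3 - (2)·R1
Swap R2 ↔ R3
REF = 
  [  1,  -2,   2]
  [  0,  12,  -8]
  [  0,   0,   0]
Pivot columns: 1, 2 → 2 pivots.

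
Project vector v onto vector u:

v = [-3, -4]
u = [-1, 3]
v·u = (-3)(-1) + (-4)(3) = -9
u·u = (-1)² + (3)² = 10
proj_u(v) = (v·u / u·u) × u = (-9/10) × u

proj_u(v) = [9/10, -27/10]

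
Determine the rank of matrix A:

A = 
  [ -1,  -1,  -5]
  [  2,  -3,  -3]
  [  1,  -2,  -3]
Row reduce:
R2 → R2 + (2)·R1
R3 → R3 + (1)·R1
R3 → R3 - (3/5)·R2
REF = 
  [  -1,   -1,   -5]
  [   0,   -5,  -13]
  [   0,    0, -1/5]
Pivot columns: 1, 2, 3 → 3 pivots.

rank(A) = 3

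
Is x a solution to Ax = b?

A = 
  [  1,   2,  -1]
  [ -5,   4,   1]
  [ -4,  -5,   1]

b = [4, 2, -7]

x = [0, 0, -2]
No

Ax = [2, -2, -2] ≠ b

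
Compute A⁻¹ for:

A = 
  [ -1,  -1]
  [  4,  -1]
det(A) = (-1)(-1) - (-1)(4) = 5
For a 2×2 matrix, A⁻¹ = (1/det(A)) · [[d, -b], [-c, a]]
    = (1/5) · [[-1, 1], [-4, -1]]

A⁻¹ = 
  [-1/5,  1/5]
  [-4/5, -1/5]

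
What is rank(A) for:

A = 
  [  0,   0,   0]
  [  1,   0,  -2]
rank(A) = 1

Row reduce:
Swap R1 ↔ R2
REF = 
  [  1,   0,  -2]
  [  0,   0,   0]
Pivot columns: 1 → 1 pivot.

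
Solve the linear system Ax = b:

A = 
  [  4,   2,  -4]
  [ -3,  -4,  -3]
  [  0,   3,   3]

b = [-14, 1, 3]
Row reduce the augmented matrix [A|b]:
R2 → R2 + (3/4)·R1
R3 → R3 + (6/5)·R2
REF = 
  [    4,     2,    -4,   -14]
  [    0,  -5/2,    -6, -19/2]
  [    0,     0, -21/5, -42/5]

Back-substitution:
x₃ = (-42/5) / (-21/5) = 2
x₂ = (-19/2 - (-6)(2)) / (-5/2) = -1
x₁ = (-14 - (2)(-1) - (-4)(2)) / 4 = -1

x = [-1, -1, 2]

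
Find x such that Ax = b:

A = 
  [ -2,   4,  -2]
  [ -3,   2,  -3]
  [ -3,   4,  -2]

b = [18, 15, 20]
x = [-2, 3, -1]

Row reduce the augmented matrix [A|b]:
R2 → R2 - (3/2)·R1
R3 → R3 - (3/2)·R1
R3 → R3 - (1/2)·R2
REF = 
  [ -2,   4,  -2,  18]
  [  0,  -4,   0, -12]
  [  0,   0,   1,  -1]

Back-substitution:
x₃ = (-1) / 1 = -1
x₂ = (-12 - (0)(-1)) / (-4) = 3
x₁ = (18 - (4)(3) - (-2)(-1)) / (-2) = -2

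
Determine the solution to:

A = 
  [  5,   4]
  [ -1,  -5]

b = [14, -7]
Row reduce the augmented matrix [A|b]:
R2 → R2 + (1/5)·R1
REF = 
  [    5,     4,    14]
  [    0, -21/5, -21/5]

Back-substitution:
x₂ = (-21/5) / (-21/5) = 1
x₁ = (14 - (4)(1)) / 5 = 2

x = [2, 1]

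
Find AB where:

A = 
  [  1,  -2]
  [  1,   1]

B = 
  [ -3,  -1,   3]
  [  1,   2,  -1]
A is 2×2 and B is 2×3, so AB is 2×3. Each entry is (row of A)·(column of B):
AB[1,1] = (1)(-3) + (-2)(1) = -5
AB[1,2] = (1)(-1) + (-2)(2) = -5
AB[1,3] = (1)(3) + (-2)(-1) = 5
AB[2,1] = (1)(-3) + (1)(1) = -2
AB[2,2] = (1)(-1) + (1)(2) = 1
AB[2,3] = (1)(3) + (1)(-1) = 2

AB = 
  [ -5,  -5,   5]
  [ -2,   1,   2]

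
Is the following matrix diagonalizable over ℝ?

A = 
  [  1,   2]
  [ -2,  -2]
No

tr(A) = -1, det(A) = 2
Characteristic polynomial: λ² - tr(A)λ + det(A) = λ² + λ + 2
λ² + λ + 2 = 0  ⇒  λ = (-1 ± √((1)² - 4·(2)))/2 = (-1 ± √(-7))/2
  = (-1 + i√7)/2,  (-1 - i√7)/2
Eigenvalues: (-1 + i√7)/2, (-1 - i√7)/2  (≈ -0.5 + 1.323i, -0.5 - 1.323i)
Has complex eigenvalues (not diagonalizable over ℝ).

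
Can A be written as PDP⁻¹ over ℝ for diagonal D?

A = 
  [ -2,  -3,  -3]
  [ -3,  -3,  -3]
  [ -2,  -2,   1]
Yes

Characteristic polynomial: det(λI - A) = λ³ + 4λ² - 20λ + 9
By the rational root theorem any rational root is an integer dividing 9; none of those is a root, so p(λ) has no rational roots and hence (being an irreducible cubic) no repeated roots.
Discriminant of the cubic: Δ = 20949
Δ > 0 ⇒ three distinct real eigenvalues: λ ≈ -7.028, 0.5082, 2.52
Three distinct real eigenvalues, so A has 3 independent eigenvectors.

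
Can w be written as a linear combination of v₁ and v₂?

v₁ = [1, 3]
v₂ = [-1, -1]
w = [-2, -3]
Yes

Form the augmented matrix and row-reduce:
[v₁|v₂|w] = 
  [  1,  -1,  -2]
  [  3,  -1,  -3]
R2 → R2 - (3)·R1
REF = 
  [  1,  -1,  -2]
  [  0,   2,   3]

No row of the form [0 0 | nonzero], so the system is consistent. Back-substitution gives c₁ = -1/2, c₂ = 3/2: w = (-1/2)·v₁ + (3/2)·v₂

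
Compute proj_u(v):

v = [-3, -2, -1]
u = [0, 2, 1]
v·u = (-3)(0) + (-2)(2) + (-1)(1) = -5
u·u = (0)² + (2)² + (1)² = 5
proj_u(v) = (v·u / u·u) × u = (-5/5) × u = (-1) × u

proj_u(v) = [0, -2, -1]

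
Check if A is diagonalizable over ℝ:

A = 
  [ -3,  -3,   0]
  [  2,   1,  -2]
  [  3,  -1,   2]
No

Characteristic polynomial: det(λI - A) = λ³ - 3λ - 30
By the rational root theorem any rational root is an integer dividing 30; none of those is a root, so p(λ) has no rational roots and hence (being an irreducible cubic) no repeated roots.
Discriminant of the cubic: Δ = -24192
Δ < 0 ⇒ one real eigenvalue and a complex-conjugate pair: λ ≈ 3.428, -1.714 + 2.411i, -1.714 - 2.411i
Has complex eigenvalues (not diagonalizable over ℝ).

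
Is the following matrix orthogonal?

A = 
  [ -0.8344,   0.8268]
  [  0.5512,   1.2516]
No

AᵀA = 
  [  1,   0]
  [  0,   2.2501]
≠ I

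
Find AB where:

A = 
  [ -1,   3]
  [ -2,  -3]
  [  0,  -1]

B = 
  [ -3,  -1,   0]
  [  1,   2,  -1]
AB = 
  [  6,   7,  -3]
  [  3,  -4,   3]
  [ -1,  -2,   1]

A is 3×2 and B is 2×3, so AB is 3×3. Each entry is (row of A)·(column of B):
AB[1,1] = (-1)(-3) + (3)(1) = 6
AB[1,2] = (-1)(-1) + (3)(2) = 7
AB[1,3] = (-1)(0) + (3)(-1) = -3
AB[2,1] = (-2)(-3) + (-3)(1) = 3
AB[2,2] = (-2)(-1) + (-3)(2) = -4
AB[2,3] = (-2)(0) + (-3)(-1) = 3
AB[3,1] = (0)(-3) + (-1)(1) = -1
AB[3,2] = (0)(-1) + (-1)(2) = -2
AB[3,3] = (0)(0) + (-1)(-1) = 1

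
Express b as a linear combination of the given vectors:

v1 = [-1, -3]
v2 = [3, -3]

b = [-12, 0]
c1 = 3, c2 = -3

b = 3·v1 + -3·v2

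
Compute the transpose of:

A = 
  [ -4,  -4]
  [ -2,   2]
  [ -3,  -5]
Aᵀ = 
  [ -4,  -2,  -3]
  [ -4,   2,  -5]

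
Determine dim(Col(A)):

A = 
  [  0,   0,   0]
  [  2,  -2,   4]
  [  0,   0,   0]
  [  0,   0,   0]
Row reduce:
Swap R1 ↔ R2
REF = 
  [  2,  -2,   4]
  [  0,   0,   0]
  [  0,   0,   0]
  [  0,   0,   0]
Pivot columns: 1 → 1 pivot.
dim(Col(A)) = number of pivot columns = 1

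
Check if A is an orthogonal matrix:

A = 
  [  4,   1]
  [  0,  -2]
No

AᵀA = 
  [ 16,   4]
  [  4,   5]
≠ I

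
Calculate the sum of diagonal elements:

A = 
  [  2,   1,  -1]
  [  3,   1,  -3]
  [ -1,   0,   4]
7

tr(A) = 2 + 1 + 4 = 7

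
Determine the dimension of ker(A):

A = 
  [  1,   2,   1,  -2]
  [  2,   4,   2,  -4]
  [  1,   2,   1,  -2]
nullity(A) = 3

Row reduce:
R2 → R2 - (2)·R1
R3 → R3 - (1)·R1
REF = 
  [  1,   2,   1,  -2]
  [  0,   0,   0,   0]
  [  0,   0,   0,   0]
Pivot columns: 1 → 1 pivot.
rank(A) = 1, so nullity(A) = 4 - 1 = 3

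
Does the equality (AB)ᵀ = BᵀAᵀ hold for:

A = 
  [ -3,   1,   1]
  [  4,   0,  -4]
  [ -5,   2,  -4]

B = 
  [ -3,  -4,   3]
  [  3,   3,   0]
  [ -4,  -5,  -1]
Yes

(AB)ᵀ = 
  [  8,   4,  37]
  [ 10,   4,  46]
  [-10,  16, -11]

BᵀAᵀ = 
  [  8,   4,  37]
  [ 10,   4,  46]
  [-10,  16, -11]

Both sides are equal — this is the standard identity (AB)ᵀ = BᵀAᵀ, which holds for all A, B.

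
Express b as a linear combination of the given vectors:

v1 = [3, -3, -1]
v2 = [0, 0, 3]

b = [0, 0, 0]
c1 = 0, c2 = 0

b = 0·v1 + 0·v2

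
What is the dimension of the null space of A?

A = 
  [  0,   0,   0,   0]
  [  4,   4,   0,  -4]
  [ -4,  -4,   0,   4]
nullity(A) = 3

Row reduce:
Swap R1 ↔ R2
R3 → R3 + (1)·R1
REF = 
  [  4,   4,   0,  -4]
  [  0,   0,   0,   0]
  [  0,   0,   0,   0]
Pivot columns: 1 → 1 pivot.
rank(A) = 1, so nullity(A) = 4 - 1 = 3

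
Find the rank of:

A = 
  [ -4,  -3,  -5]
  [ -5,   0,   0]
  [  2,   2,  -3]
rank(A) = 3

Row reduce:
R2 → R2 - (5/4)·R1
R3 → R3 + (1/2)·R1
R3 → R3 - (2/15)·R2
REF = 
  [   -4,    -3,    -5]
  [    0,  15/4,  25/4]
  [    0,     0, -19/3]
Pivot columns: 1, 2, 3 → 3 pivots.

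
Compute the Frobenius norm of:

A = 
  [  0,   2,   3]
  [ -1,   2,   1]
||A||_F = 4.359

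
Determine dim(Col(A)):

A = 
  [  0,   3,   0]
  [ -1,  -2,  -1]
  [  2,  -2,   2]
dim(Col(A)) = 2

Row reduce:
Swap R1 ↔ R2
R3 → R3 + (2)·R1
R3 → R3 + (2)·R2
REF = 
  [ -1,  -2,  -1]
  [  0,   3,   0]
  [  0,   0,   0]
Pivot columns: 1, 2 → 2 pivots.
dim(Col(A)) = number of pivot columns = 2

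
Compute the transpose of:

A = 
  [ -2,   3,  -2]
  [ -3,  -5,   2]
Aᵀ = 
  [ -2,  -3]
  [  3,  -5]
  [ -2,   2]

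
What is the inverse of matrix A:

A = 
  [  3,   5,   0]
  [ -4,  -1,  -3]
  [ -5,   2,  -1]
det(A) = (3)·((-1)(-1) - (-3)(2)) - (5)·((-4)(-1) - (-3)(-5)) + (0)·((-4)(2) - (-1)(-5))
  = (3)(7) - (5)(-11) + (0)(-13)
  = 76
det(A) = 76 ≠ 0, so A is invertible.

Cofactors Cᵢⱼ = (-1)ⁱ⁺ʲ·Mᵢⱼ:
C = 
  [  7,  11, -13]
  [  5,  -3, -31]
  [-15,   9,  17]

adj(A) = Cᵀ:
adj(A) = 
  [  7,   5, -15]
  [ 11,  -3,   9]
  [-13, -31,  17]

A⁻¹ = (1/76) · adj(A):
A⁻¹ = 
  [  7/76,   5/76, -15/76]
  [ 11/76,  -3/76,   9/76]
  [-13/76, -31/76,  17/76]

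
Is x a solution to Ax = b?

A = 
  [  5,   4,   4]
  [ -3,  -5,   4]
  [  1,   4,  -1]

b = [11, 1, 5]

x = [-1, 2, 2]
Yes

Ax = [11, 1, 5] = b ✓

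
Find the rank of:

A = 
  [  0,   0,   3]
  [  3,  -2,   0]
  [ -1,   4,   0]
rank(A) = 3

Row reduce:
Swap R1 ↔ R2
R3 → R3 + (1/3)·R1
Swap R2 ↔ R3
REF = 
  [   3,   -2,    0]
  [   0, 10/3,    0]
  [   0,    0,    3]
Pivot columns: 1, 2, 3 → 3 pivots.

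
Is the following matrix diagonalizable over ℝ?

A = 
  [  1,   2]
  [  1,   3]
Yes

tr(A) = 4, det(A) = 1
Characteristic polynomial: λ² - tr(A)λ + det(A) = λ² - 4λ + 1
λ² - 4λ + 1 = 0  ⇒  λ = (4 ± √((-4)² - 4·(1)))/2 = (4 ± √(12))/2
  = 2 + √3,  2 - √3
Eigenvalues: 2 + √3, 2 - √3  (≈ 3.732, 0.2679)
The two irrational eigenvalues are distinct (simple), so each has alg. mult. = geom. mult. = 1.
Sum of geometric multiplicities equals n, so A has n independent eigenvectors.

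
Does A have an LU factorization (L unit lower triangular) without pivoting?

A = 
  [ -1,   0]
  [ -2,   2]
Yes.
A[1,1] = -1 ≠ 0, so Gaussian elimination proceeds without a row swap: multiplier ℓ₂₁ = (-2)/(-1) = 2, and U[2,2] = 2 - (2)(0) = 2.
L = 
  [  1,   0]
  [  2,   1]
U = 
  [ -1,   0]
  [  0,   2]
Check row 2 of LU: [(2)(-1), (2)(0) + 2] = [-2, 2] = row 2 of A ✓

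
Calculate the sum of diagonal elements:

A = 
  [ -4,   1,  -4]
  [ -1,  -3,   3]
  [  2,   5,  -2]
-9

tr(A) = -4 + -3 + -2 = -9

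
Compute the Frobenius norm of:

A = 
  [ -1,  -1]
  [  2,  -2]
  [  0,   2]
||A||_F = 3.742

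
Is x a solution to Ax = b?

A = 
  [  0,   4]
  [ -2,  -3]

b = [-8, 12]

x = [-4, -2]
No

Ax = [-8, 14] ≠ b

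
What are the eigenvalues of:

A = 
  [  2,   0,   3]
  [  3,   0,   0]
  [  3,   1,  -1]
Characteristic polynomial: det(λI - A) = λ³ - λ² - 11λ - 9
Testing integer divisors of the constant term: p(-1) = 0, so (λ + 1) is a factor:
p(λ) = (λ + 1)(λ² - 2λ - 9)
λ² - 2λ - 9 = 0  ⇒  λ = (2 ± √((-2)² - 4·(-9)))/2 = (2 ± √(40))/2
  = 1 + √10,  1 - √10

λ = -1, 1 + √10, 1 - √10  (≈ -1, 4.162, -2.162)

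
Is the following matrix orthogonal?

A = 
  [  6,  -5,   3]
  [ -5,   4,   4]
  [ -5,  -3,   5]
No

AᵀA = 
  [ 86, -35, -27]
  [-35,  50, -14]
  [-27, -14,  50]
≠ I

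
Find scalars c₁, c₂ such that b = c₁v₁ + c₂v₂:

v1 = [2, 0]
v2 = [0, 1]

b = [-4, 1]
c1 = -2, c2 = 1

b = -2·v1 + 1·v2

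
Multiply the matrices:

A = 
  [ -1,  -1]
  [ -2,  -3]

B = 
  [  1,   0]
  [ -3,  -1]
A is 2×2 and B is 2×2, so AB is 2×2. Each entry is (row of A)·(column of B):
AB[1,1] = (-1)(1) + (-1)(-3) = 2
AB[1,2] = (-1)(0) + (-1)(-1) = 1
AB[2,1] = (-2)(1) + (-3)(-3) = 7
AB[2,2] = (-2)(0) + (-3)(-1) = 3

AB = 
  [  2,   1]
  [  7,   3]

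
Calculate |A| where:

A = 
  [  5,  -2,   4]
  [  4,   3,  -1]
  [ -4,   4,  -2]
Cofactor expansion along row 1:
det(A) = (5)·((3)(-2) - (-1)(4)) - (-2)·((4)(-2) - (-1)(-4)) + (4)·((4)(4) - (3)(-4))
  = (5)(-2) - (-2)(-12) + (4)(28)
  = 78

det(A) = 78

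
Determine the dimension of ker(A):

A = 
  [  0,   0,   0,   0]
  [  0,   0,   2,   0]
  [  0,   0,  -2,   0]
nullity(A) = 3

Row reduce:
Swap R1 ↔ R2
R3 → R3 + (1)·R1
REF = 
  [  0,   0,   2,   0]
  [  0,   0,   0,   0]
  [  0,   0,   0,   0]
Pivot columns: 3 → 1 pivot.
rank(A) = 1, so nullity(A) = 4 - 1 = 3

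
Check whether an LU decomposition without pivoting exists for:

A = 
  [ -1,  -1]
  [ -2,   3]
Yes.
A[1,1] = -1 ≠ 0, so Gaussian elimination proceeds without a row swap: multiplier ℓ₂₁ = (-2)/(-1) = 2, and U[2,2] = 3 - (2)(-1) = 5.
L = 
  [  1,   0]
  [  2,   1]
U = 
  [ -1,  -1]
  [  0,   5]
Check row 2 of LU: [(2)(-1), (2)(-1) + 5] = [-2, 3] = row 2 of A ✓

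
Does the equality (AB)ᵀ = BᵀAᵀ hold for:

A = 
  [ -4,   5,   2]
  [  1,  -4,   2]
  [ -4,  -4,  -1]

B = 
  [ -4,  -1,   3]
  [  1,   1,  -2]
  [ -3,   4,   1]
Yes

(AB)ᵀ = 
  [ 15, -14,  15]
  [ 17,   3,  -4]
  [-20,  13,  -5]

BᵀAᵀ = 
  [ 15, -14,  15]
  [ 17,   3,  -4]
  [-20,  13,  -5]

Both sides are equal — this is the standard identity (AB)ᵀ = BᵀAᵀ, which holds for all A, B.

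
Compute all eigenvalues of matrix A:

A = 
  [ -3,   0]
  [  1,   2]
tr(A) = -1, det(A) = -6
Characteristic polynomial: λ² - tr(A)λ + det(A) = λ² + λ - 6
λ² + λ - 6 = (λ + 3)(λ - 2)

λ = 2, -3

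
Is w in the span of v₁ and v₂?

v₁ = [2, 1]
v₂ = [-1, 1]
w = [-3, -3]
Yes

Form the augmented matrix and row-reduce:
[v₁|v₂|w] = 
  [  2,  -1,  -3]
  [  1,   1,  -3]
R2 → R2 - (1/2)·R1
REF = 
  [   2,   -1,   -3]
  [   0,  3/2, -3/2]

No row of the form [0 0 | nonzero], so the system is consistent. Back-substitution gives c₁ = -2, c₂ = -1: w = (-2)·v₁ + (-1)·v₂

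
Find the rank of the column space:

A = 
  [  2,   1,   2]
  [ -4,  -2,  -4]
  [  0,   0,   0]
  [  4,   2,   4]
dim(Col(A)) = 1

Row reduce:
R2 → R2 + (2)·R1
R4 → R4 - (2)·R1
REF = 
  [  2,   1,   2]
  [  0,   0,   0]
  [  0,   0,   0]
  [  0,   0,   0]
Pivot columns: 1 → 1 pivot.
dim(Col(A)) = number of pivot columns = 1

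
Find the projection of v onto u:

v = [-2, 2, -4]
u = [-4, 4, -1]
v·u = (-2)(-4) + (2)(4) + (-4)(-1) = 20
u·u = (-4)² + (4)² + (-1)² = 33
proj_u(v) = (v·u / u·u) × u = (20/33) × u

proj_u(v) = [-80/33, 80/33, -20/33]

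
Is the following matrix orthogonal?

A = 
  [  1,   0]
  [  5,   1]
No

AᵀA = 
  [ 26,   5]
  [  5,   1]
≠ I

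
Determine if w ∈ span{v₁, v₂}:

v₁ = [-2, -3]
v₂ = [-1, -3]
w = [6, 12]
Yes

Form the augmented matrix and row-reduce:
[v₁|v₂|w] = 
  [ -2,  -1,   6]
  [ -3,  -3,  12]
R2 → R2 - (3/2)·R1
REF = 
  [  -2,   -1,    6]
  [   0, -3/2,    3]

No row of the form [0 0 | nonzero], so the system is consistent. Back-substitution gives c₁ = -2, c₂ = -2: w = (-2)·v₁ + (-2)·v₂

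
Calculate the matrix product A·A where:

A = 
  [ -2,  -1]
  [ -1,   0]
A² = A·A:
A²[1,1] = (-2)(-2) + (-1)(-1) = 5
A²[1,2] = (-2)(-1) + (-1)(0) = 2
A²[2,1] = (-1)(-2) + (0)(-1) = 2
A²[2,2] = (-1)(-1) + (0)(0) = 1
A² = 
  [  5,   2]
  [  2,   1]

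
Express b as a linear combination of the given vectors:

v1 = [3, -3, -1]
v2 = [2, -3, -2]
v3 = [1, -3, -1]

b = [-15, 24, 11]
c1 = -2, c2 = -3, c3 = -3

b = -2·v1 + -3·v2 + -3·v3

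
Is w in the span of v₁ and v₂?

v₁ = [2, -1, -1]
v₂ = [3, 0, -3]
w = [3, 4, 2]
No

Form the augmented matrix and row-reduce:
[v₁|v₂|w] = 
  [  2,   3,   3]
  [ -1,   0,   4]
  [ -1,  -3,   2]
R2 → R2 + (1/2)·R1
R3 → R3 + (1/2)·R1
R3 → R3 + (1)·R2
REF = 
  [   2,    3,    3]
  [   0,  3/2, 11/2]
  [   0,    0,    9]

Row 3 reads [0 0 | 9], i.e. 0 = 9, so the system is inconsistent and w ∉ span{v₁, v₂}.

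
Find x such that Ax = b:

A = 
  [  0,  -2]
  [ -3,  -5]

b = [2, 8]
x = [-1, -1]

Row reduce the augmented matrix [A|b]:
Swap R1 ↔ R2
REF = 
  [ -3,  -5,   8]
  [  0,  -2,   2]

Back-substitution:
x₂ = 2 / (-2) = -1
x₁ = (8 - (-5)(-1)) / (-3) = -1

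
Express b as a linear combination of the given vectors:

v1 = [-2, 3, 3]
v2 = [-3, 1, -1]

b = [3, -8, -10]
c1 = -3, c2 = 1

b = -3·v1 + 1·v2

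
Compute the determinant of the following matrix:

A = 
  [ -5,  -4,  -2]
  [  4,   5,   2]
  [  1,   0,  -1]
Cofactor expansion along row 1:
det(A) = (-5)·((5)(-1) - (2)(0)) - (-4)·((4)(-1) - (2)(1)) + (-2)·((4)(0) - (5)(1))
  = (-5)(-5) - (-4)(-6) + (-2)(-5)
  = 11

det(A) = 11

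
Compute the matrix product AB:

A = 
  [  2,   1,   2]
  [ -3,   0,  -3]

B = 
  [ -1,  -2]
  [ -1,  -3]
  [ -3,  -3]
A is 2×3 and B is 3×2, so AB is 2×2. Each entry is (row of A)·(column of B):
AB[1,1] = (2)(-1) + (1)(-1) + (2)(-3) = -9
AB[1,2] = (2)(-2) + (1)(-3) + (2)(-3) = -13
AB[2,1] = (-3)(-1) + (0)(-1) + (-3)(-3) = 12
AB[2,2] = (-3)(-2) + (0)(-3) + (-3)(-3) = 15

AB = 
  [ -9, -13]
  [ 12,  15]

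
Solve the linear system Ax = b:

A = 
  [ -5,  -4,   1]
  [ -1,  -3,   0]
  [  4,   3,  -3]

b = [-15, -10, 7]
x = [1, 3, 2]

Row reduce the augmented matrix [A|b]:
R2 → R2 - (1/5)·R1
R3 → R3 + (4/5)·R1
R3 → R3 - (1/11)·R2
REF = 
  [    -5,     -4,      1,    -15]
  [     0,  -11/5,   -1/5,     -7]
  [     0,      0, -24/11, -48/11]

Back-substitution:
x₃ = (-48/11) / (-24/11) = 2
x₂ = (-7 - (-1/5)(2)) / (-11/5) = 3
x₁ = (-15 - (-4)(3) - (1)(2)) / (-5) = 1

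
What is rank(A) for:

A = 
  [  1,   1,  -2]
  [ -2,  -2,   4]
rank(A) = 1

Row reduce:
R2 → R2 + (2)·R1
REF = 
  [  1,   1,  -2]
  [  0,   0,   0]
Pivot columns: 1 → 1 pivot.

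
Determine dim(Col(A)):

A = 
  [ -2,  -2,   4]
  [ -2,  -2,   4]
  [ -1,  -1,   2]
dim(Col(A)) = 1

Row reduce:
R2 → R2 - (1)·R1
R3 → R3 - (1/2)·R1
REF = 
  [ -2,  -2,   4]
  [  0,   0,   0]
  [  0,   0,   0]
Pivot columns: 1 → 1 pivot.
dim(Col(A)) = number of pivot columns = 1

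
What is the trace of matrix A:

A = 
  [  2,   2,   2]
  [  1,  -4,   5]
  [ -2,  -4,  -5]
-7

tr(A) = 2 + -4 + -5 = -7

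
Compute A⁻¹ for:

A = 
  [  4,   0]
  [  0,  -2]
det(A) = (4)(-2) - (0)(0) = -8
For a 2×2 matrix, A⁻¹ = (1/det(A)) · [[d, -b], [-c, a]]
    = (-1/8) · [[-2, 0], [0, 4]]

A⁻¹ = 
  [ 1/4,    0]
  [   0, -1/2]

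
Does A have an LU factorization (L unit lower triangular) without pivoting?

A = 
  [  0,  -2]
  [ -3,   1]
No.
A[1,1] = 0 but A[2,1] = -3 ≠ 0. Any LU with L unit lower triangular has (LU)[1,1] = U[1,1] and (LU)[2,1] = L[2,1]·U[1,1]; matching A forces U[1,1] = 0, which then forces (LU)[2,1] = 0 ≠ -3. A row swap (pivoting) is required.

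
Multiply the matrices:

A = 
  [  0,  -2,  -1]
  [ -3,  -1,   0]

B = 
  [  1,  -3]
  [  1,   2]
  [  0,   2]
A is 2×3 and B is 3×2, so AB is 2×2. Each entry is (row of A)·(column of B):
AB[1,1] = (0)(1) + (-2)(1) + (-1)(0) = -2
AB[1,2] = (0)(-3) + (-2)(2) + (-1)(2) = -6
AB[2,1] = (-3)(1) + (-1)(1) + (0)(0) = -4
AB[2,2] = (-3)(-3) + (-1)(2) + (0)(2) = 7

AB = 
  [ -2,  -6]
  [ -4,   7]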